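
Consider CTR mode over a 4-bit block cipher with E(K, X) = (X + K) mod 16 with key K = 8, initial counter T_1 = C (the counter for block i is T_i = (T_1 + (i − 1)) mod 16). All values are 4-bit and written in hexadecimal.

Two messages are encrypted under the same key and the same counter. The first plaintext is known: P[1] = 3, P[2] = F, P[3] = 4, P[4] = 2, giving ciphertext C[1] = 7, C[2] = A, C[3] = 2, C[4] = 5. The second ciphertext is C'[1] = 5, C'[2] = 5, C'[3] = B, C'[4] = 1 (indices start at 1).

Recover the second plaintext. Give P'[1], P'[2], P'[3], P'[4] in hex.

In CTR with a reused counter, both messages share the same keystream S_i, so C_i ⊕ C'_i = P_i ⊕ P'_i and thus P'_i = P_i ⊕ C_i ⊕ C'_i.
P'[1]: 3 ⊕ 7 ⊕ 5 = 1.
P'[2]: F ⊕ A ⊕ 5 = 0.
P'[3]: 4 ⊕ 2 ⊕ B = D.
P'[4]: 2 ⊕ 5 ⊕ 1 = 6.

P'[1] = 1, P'[2] = 0, P'[3] = D, P'[4] = 6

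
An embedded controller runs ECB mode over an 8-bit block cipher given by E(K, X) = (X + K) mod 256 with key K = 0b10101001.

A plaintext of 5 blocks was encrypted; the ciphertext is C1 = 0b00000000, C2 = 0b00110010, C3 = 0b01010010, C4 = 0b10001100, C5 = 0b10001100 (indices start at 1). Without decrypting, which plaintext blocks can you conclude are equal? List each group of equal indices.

P4 = P5

ECB encrypts each block independently with the same key, so equal ciphertext blocks imply equal plaintext blocks.
C4 = C5 = 0b10001100, so P4 = P5.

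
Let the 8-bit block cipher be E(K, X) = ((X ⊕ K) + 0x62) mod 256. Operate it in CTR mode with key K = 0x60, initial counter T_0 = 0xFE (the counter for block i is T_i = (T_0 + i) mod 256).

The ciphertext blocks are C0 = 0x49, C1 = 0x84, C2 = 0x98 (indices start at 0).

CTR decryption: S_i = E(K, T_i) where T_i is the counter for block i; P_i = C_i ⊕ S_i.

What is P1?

P1: T = 0xFF, S = E(K, T) = 0x01; 0x84 ⊕ 0x01 = 0x85.

P1 = 0x85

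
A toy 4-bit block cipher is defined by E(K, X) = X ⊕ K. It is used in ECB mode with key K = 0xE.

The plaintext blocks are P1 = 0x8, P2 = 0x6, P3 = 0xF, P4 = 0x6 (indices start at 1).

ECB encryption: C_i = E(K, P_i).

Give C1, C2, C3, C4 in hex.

C1 = 0x6, C2 = 0x8, C3 = 0x1, C4 = 0x8

C1: E(K, 0x8) = 0x6.
C2: E(K, 0x6) = 0x8.
C3: E(K, 0xF) = 0x1.
C4: E(K, 0x6) = 0x8.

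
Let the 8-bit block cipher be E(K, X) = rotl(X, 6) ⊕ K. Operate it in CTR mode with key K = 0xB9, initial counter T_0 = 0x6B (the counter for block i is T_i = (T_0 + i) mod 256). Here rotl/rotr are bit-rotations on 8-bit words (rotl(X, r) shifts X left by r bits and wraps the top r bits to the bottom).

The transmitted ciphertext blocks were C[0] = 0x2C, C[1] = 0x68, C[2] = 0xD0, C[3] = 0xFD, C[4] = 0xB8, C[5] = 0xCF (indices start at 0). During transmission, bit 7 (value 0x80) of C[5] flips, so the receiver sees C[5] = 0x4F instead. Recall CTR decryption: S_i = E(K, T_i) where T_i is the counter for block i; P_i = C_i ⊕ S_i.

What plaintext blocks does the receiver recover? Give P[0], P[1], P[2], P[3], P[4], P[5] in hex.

P[0] = 0x4F, P[1] = 0xCA, P[2] = 0x32, P[3] = 0xDF, P[4] = 0xDA, P[5] = 0xEA

Only C[5] changed, to 0x4F. In CTR, a change in C_i flips the same bit in P_i only; the keystream is unaffected. Decrypting the received ciphertext:
P[0]: T = 0x6B, S = E(K, T) = 0x63; 0x2C ⊕ 0x63 = 0x4F.
P[1]: T = 0x6C, S = E(K, T) = 0xA2; 0x68 ⊕ 0xA2 = 0xCA.
P[2]: T = 0x6D, S = E(K, T) = 0xE2; 0xD0 ⊕ 0xE2 = 0x32.
P[3]: T = 0x6E, S = E(K, T) = 0x22; 0xFD ⊕ 0x22 = 0xDF.
P[4]: T = 0x6F, S = E(K, T) = 0x62; 0xB8 ⊕ 0x62 = 0xDA.
P[5]: T = 0x70, S = E(K, T) = 0xA5; 0x4F ⊕ 0xA5 = 0xEA.
Blocks that differ from the original plaintext: P[5].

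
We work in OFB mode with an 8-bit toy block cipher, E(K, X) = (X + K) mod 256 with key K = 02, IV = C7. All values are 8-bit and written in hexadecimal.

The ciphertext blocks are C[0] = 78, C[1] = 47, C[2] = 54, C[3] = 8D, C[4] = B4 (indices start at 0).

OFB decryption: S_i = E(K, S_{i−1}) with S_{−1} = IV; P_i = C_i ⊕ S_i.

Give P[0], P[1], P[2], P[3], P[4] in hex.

P[0]: S = E(K, C7) = C9; 78 ⊕ C9 = B1.
P[1]: S = E(K, C9) = CB; 47 ⊕ CB = 8C.
P[2]: S = E(K, CB) = CD; 54 ⊕ CD = 99.
P[3]: S = E(K, CD) = CF; 8D ⊕ CF = 42.
P[4]: S = E(K, CF) = D1; B4 ⊕ D1 = 65.

P[0] = B1, P[1] = 8C, P[2] = 99, P[3] = 42, P[4] = 65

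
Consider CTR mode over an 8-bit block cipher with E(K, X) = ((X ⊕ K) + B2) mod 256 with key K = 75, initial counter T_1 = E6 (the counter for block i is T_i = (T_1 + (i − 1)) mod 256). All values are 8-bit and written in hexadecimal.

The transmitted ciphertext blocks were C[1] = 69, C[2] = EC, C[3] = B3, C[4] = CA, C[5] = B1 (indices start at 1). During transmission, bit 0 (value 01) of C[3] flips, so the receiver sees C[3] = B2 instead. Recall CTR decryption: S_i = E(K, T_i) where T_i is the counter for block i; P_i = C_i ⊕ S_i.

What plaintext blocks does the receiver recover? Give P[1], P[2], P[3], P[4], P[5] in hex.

P[1] = 2C, P[2] = A8, P[3] = FD, P[4] = 84, P[5] = E0

Only C[3] changed, to B2. In CTR, a change in C_i flips the same bit in P_i only; the keystream is unaffected. Decrypting the received ciphertext:
P[1]: T = E6, S = E(K, T) = 45; 69 ⊕ 45 = 2C.
P[2]: T = E7, S = E(K, T) = 44; EC ⊕ 44 = A8.
P[3]: T = E8, S = E(K, T) = 4F; B2 ⊕ 4F = FD.
P[4]: T = E9, S = E(K, T) = 4E; CA ⊕ 4E = 84.
P[5]: T = EA, S = E(K, T) = 51; B1 ⊕ 51 = E0.
Blocks that differ from the original plaintext: P[3].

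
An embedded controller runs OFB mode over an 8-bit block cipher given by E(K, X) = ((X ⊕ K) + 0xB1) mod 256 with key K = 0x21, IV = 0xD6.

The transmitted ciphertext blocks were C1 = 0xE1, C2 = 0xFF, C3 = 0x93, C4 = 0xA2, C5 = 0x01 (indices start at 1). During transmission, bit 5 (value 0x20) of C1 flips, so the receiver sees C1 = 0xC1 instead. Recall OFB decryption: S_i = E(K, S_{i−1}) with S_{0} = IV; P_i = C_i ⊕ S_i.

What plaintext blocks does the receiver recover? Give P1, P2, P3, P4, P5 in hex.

Only C1 changed, to 0xC1. In OFB, a change in C_i flips the same bit in P_i only; the keystream is unaffected. Decrypting the received ciphertext:
P1: S = E(K, 0xD6) = 0xA8; 0xC1 ⊕ 0xA8 = 0x69.
P2: S = E(K, 0xA8) = 0x3A; 0xFF ⊕ 0x3A = 0xC5.
P3: S = E(K, 0x3A) = 0xCC; 0x93 ⊕ 0xCC = 0x5F.
P4: S = E(K, 0xCC) = 0x9E; 0xA2 ⊕ 0x9E = 0x3C.
P5: S = E(K, 0x9E) = 0x70; 0x01 ⊕ 0x70 = 0x71.
Blocks that differ from the original plaintext: P1.

P1 = 0x69, P2 = 0xC5, P3 = 0x5F, P4 = 0x3C, P5 = 0x71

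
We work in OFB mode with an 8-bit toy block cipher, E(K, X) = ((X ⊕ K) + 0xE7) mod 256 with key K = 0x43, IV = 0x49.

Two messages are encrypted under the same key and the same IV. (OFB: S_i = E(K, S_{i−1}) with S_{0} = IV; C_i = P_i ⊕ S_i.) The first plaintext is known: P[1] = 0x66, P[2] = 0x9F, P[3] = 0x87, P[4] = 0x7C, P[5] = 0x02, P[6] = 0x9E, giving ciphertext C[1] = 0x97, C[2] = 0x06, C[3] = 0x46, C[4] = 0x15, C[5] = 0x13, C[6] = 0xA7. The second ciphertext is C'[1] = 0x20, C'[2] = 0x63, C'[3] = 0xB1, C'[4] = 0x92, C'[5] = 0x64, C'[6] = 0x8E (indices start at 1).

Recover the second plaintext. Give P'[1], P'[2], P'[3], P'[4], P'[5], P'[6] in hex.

In OFB with a reused IV, both messages share the same keystream S_i, so C_i ⊕ C'_i = P_i ⊕ P'_i and thus P'_i = P_i ⊕ C_i ⊕ C'_i.
P'[1]: 0x66 ⊕ 0x97 ⊕ 0x20 = 0xD1.
P'[2]: 0x9F ⊕ 0x06 ⊕ 0x63 = 0xFA.
P'[3]: 0x87 ⊕ 0x46 ⊕ 0xB1 = 0x70.
P'[4]: 0x7C ⊕ 0x15 ⊕ 0x92 = 0xFB.
P'[5]: 0x02 ⊕ 0x13 ⊕ 0x64 = 0x75.
P'[6]: 0x9E ⊕ 0xA7 ⊕ 0x8E = 0xB7.

P'[1] = 0xD1, P'[2] = 0xFA, P'[3] = 0x70, P'[4] = 0xFB, P'[5] = 0x75, P'[6] = 0xB7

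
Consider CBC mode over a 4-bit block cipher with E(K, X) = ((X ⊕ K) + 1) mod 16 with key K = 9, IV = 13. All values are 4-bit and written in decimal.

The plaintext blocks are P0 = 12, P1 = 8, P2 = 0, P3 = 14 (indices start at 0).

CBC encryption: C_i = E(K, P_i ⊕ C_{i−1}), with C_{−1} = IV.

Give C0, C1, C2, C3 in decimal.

C0: P0 ⊕ 13 = 1; E(K, 1) = 9.
C1: P1 ⊕ 9 = 1; E(K, 1) = 9.
C2: P2 ⊕ 9 = 9; E(K, 9) = 1.
C3: P3 ⊕ 1 = 15; E(K, 15) = 7.

C0 = 9, C1 = 9, C2 = 1, C3 = 7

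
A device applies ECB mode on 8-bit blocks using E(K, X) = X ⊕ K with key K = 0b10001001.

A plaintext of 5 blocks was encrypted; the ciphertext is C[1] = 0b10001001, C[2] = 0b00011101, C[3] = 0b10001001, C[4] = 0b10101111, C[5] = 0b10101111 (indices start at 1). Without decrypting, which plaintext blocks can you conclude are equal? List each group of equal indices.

P[1] = P[3]; P[4] = P[5]

ECB encrypts each block independently with the same key, so equal ciphertext blocks imply equal plaintext blocks.
C[1] = C[3] = 0b10001001, so P[1] = P[3].
C[4] = C[5] = 0b10101111, so P[4] = P[5].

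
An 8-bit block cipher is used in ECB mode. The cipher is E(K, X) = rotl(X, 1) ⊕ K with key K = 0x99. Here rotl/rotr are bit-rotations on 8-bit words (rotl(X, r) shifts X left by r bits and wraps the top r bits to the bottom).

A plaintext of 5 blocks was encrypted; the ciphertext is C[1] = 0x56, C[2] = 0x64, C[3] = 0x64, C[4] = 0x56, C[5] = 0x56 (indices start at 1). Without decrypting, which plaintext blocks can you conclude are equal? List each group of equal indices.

P[1] = P[4] = P[5]; P[2] = P[3]

ECB encrypts each block independently with the same key, so equal ciphertext blocks imply equal plaintext blocks.
C[1] = C[4] = C[5] = 0x56, so P[1] = P[4] = P[5].
C[2] = C[3] = 0x64, so P[2] = P[3].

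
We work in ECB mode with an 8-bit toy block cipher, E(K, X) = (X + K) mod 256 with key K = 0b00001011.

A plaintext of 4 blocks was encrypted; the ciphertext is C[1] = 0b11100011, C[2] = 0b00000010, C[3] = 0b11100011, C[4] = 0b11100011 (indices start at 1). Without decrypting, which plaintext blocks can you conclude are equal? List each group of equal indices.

ECB encrypts each block independently with the same key, so equal ciphertext blocks imply equal plaintext blocks.
C[1] = C[3] = C[4] = 0b11100011, so P[1] = P[3] = P[4].

P[1] = P[3] = P[4]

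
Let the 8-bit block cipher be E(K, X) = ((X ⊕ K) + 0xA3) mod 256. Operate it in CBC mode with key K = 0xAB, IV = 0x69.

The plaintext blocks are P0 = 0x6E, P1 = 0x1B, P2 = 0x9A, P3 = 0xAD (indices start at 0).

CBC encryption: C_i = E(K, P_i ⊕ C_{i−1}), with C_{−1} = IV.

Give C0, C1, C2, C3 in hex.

C0: P0 ⊕ 0x69 = 0x07; E(K, 0x07) = 0x4F.
C1: P1 ⊕ 0x4F = 0x54; E(K, 0x54) = 0xA2.
C2: P2 ⊕ 0xA2 = 0x38; E(K, 0x38) = 0x36.
C3: P3 ⊕ 0x36 = 0x9B; E(K, 0x9B) = 0xD3.

C0 = 0x4F, C1 = 0xA2, C2 = 0x36, C3 = 0xD3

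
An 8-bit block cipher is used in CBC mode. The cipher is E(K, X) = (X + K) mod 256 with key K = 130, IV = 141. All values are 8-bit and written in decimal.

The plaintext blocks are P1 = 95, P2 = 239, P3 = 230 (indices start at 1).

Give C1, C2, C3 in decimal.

C1 = 84, C2 = 61, C3 = 93

CBC encryption: C_i = E(K, P_i ⊕ C_{i−1}), with C_{0} = IV.
C1: P1 ⊕ 141 = 210; E(K, 210) = 84.
C2: P2 ⊕ 84 = 187; E(K, 187) = 61.
C3: P3 ⊕ 61 = 219; E(K, 219) = 93.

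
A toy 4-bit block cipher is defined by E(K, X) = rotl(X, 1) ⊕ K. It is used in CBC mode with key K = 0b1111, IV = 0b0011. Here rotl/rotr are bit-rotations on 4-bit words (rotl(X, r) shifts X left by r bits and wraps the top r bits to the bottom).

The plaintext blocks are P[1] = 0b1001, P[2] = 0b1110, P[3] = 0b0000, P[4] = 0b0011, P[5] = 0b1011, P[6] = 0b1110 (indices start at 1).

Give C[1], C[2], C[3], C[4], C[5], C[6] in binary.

C[1] = 0b1010, C[2] = 0b0111, C[3] = 0b0001, C[4] = 0b1011, C[5] = 0b1111, C[6] = 0b1101

CBC encryption: C_i = E(K, P_i ⊕ C_{i−1}), with C_{0} = IV.
C[1]: P[1] ⊕ 0b0011 = 0b1010; E(K, 0b1010) = 0b1010.
C[2]: P[2] ⊕ 0b1010 = 0b0100; E(K, 0b0100) = 0b0111.
C[3]: P[3] ⊕ 0b0111 = 0b0111; E(K, 0b0111) = 0b0001.
C[4]: P[4] ⊕ 0b0001 = 0b0010; E(K, 0b0010) = 0b1011.
C[5]: P[5] ⊕ 0b1011 = 0b0000; E(K, 0b0000) = 0b1111.
C[6]: P[6] ⊕ 0b1111 = 0b0001; E(K, 0b0001) = 0b1101.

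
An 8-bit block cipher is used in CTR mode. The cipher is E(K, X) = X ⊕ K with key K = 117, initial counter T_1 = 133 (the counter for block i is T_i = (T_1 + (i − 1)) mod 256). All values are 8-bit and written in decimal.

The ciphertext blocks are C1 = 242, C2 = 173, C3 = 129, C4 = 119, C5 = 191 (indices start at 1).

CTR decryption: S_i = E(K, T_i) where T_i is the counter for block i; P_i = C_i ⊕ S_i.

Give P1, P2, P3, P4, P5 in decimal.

P1 = 2, P2 = 94, P3 = 115, P4 = 138, P5 = 67

P1: T = 133, S = E(K, T) = 240; 242 ⊕ 240 = 2.
P2: T = 134, S = E(K, T) = 243; 173 ⊕ 243 = 94.
P3: T = 135, S = E(K, T) = 242; 129 ⊕ 242 = 115.
P4: T = 136, S = E(K, T) = 253; 119 ⊕ 253 = 138.
P5: T = 137, S = E(K, T) = 252; 191 ⊕ 252 = 67.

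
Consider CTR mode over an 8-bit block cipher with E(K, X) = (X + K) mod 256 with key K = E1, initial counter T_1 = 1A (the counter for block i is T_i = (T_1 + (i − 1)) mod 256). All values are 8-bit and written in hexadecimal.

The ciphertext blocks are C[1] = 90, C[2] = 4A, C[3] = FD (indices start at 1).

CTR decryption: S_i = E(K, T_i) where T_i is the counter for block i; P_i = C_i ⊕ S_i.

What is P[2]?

P[2]: T = 1B, S = E(K, T) = FC; 4A ⊕ FC = B6.

P[2] = B6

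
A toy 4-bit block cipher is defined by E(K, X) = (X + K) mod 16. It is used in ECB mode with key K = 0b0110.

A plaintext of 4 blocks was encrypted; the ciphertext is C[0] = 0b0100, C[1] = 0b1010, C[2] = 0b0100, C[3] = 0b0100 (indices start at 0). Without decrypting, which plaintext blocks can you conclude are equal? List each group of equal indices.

P[0] = P[2] = P[3]

ECB encrypts each block independently with the same key, so equal ciphertext blocks imply equal plaintext blocks.
C[0] = C[2] = C[3] = 0b0100, so P[0] = P[2] = P[3].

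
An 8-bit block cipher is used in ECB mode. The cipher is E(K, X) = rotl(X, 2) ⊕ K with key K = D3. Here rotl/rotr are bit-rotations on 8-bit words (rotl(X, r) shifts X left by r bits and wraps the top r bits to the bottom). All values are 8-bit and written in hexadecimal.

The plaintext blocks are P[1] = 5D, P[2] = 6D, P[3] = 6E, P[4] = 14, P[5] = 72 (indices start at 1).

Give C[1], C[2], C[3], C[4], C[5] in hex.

ECB encryption: C_i = E(K, P_i).
C[1]: E(K, 5D) = A6.
C[2]: E(K, 6D) = 66.
C[3]: E(K, 6E) = 6A.
C[4]: E(K, 14) = 83.
C[5]: E(K, 72) = 1A.

C[1] = A6, C[2] = 66, C[3] = 6A, C[4] = 83, C[5] = 1A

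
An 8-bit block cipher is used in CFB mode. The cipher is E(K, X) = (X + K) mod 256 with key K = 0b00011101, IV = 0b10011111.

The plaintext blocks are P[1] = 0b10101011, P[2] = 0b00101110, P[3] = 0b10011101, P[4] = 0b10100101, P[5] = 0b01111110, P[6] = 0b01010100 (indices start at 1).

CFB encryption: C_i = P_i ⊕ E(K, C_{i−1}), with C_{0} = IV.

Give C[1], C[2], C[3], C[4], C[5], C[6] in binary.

C[1]: E(K, 0b10011111) = 0b10111100; 0b10101011 ⊕ 0b10111100 = 0b00010111.
C[2]: E(K, 0b00010111) = 0b00110100; 0b00101110 ⊕ 0b00110100 = 0b00011010.
C[3]: E(K, 0b00011010) = 0b00110111; 0b10011101 ⊕ 0b00110111 = 0b10101010.
C[4]: E(K, 0b10101010) = 0b11000111; 0b10100101 ⊕ 0b11000111 = 0b01100010.
C[5]: E(K, 0b01100010) = 0b01111111; 0b01111110 ⊕ 0b01111111 = 0b00000001.
C[6]: E(K, 0b00000001) = 0b00011110; 0b01010100 ⊕ 0b00011110 = 0b01001010.

C[1] = 0b00010111, C[2] = 0b00011010, C[3] = 0b10101010, C[4] = 0b01100010, C[5] = 0b00000001, C[6] = 0b01001010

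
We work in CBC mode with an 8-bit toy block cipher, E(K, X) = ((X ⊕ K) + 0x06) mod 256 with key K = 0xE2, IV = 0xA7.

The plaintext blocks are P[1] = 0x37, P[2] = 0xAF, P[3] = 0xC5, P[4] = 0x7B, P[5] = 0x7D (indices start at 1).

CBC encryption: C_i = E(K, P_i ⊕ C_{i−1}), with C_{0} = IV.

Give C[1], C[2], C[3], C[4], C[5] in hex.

C[1]: P[1] ⊕ 0xA7 = 0x90; E(K, 0x90) = 0x78.
C[2]: P[2] ⊕ 0x78 = 0xD7; E(K, 0xD7) = 0x3B.
C[3]: P[3] ⊕ 0x3B = 0xFE; E(K, 0xFE) = 0x22.
C[4]: P[4] ⊕ 0x22 = 0x59; E(K, 0x59) = 0xC1.
C[5]: P[5] ⊕ 0xC1 = 0xBC; E(K, 0xBC) = 0x64.

C[1] = 0x78, C[2] = 0x3B, C[3] = 0x22, C[4] = 0xC1, C[5] = 0x64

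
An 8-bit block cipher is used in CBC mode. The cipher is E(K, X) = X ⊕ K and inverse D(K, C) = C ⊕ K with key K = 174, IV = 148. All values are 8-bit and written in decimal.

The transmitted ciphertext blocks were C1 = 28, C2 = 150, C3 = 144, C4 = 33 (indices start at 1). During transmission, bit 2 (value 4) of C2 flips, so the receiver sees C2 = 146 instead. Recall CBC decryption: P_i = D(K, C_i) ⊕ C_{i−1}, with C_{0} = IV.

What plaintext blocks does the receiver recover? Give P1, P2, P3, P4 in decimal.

P1 = 38, P2 = 32, P3 = 172, P4 = 31

Only C2 changed, to 146. In CBC, a change in C_i garbles P_i and flips the same bit in P_{i+1}. Decrypting the received ciphertext:
P1: D(K, 28) = 178; 178 ⊕ 148 = 38.
P2: D(K, 146) = 60; 60 ⊕ 28 = 32.
P3: D(K, 144) = 62; 62 ⊕ 146 = 172.
P4: D(K, 33) = 143; 143 ⊕ 144 = 31.
Blocks that differ from the original plaintext: P2, P3.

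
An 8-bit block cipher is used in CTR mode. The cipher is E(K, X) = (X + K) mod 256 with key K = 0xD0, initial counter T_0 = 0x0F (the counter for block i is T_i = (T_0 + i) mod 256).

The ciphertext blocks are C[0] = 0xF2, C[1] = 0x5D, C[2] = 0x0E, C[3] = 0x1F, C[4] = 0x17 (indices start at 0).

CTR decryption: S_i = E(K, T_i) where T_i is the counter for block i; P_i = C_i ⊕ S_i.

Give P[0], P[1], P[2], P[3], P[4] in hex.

P[0]: T = 0x0F, S = E(K, T) = 0xDF; 0xF2 ⊕ 0xDF = 0x2D.
P[1]: T = 0x10, S = E(K, T) = 0xE0; 0x5D ⊕ 0xE0 = 0xBD.
P[2]: T = 0x11, S = E(K, T) = 0xE1; 0x0E ⊕ 0xE1 = 0xEF.
P[3]: T = 0x12, S = E(K, T) = 0xE2; 0x1F ⊕ 0xE2 = 0xFD.
P[4]: T = 0x13, S = E(K, T) = 0xE3; 0x17 ⊕ 0xE3 = 0xF4.

P[0] = 0x2D, P[1] = 0xBD, P[2] = 0xEF, P[3] = 0xFD, P[4] = 0xF4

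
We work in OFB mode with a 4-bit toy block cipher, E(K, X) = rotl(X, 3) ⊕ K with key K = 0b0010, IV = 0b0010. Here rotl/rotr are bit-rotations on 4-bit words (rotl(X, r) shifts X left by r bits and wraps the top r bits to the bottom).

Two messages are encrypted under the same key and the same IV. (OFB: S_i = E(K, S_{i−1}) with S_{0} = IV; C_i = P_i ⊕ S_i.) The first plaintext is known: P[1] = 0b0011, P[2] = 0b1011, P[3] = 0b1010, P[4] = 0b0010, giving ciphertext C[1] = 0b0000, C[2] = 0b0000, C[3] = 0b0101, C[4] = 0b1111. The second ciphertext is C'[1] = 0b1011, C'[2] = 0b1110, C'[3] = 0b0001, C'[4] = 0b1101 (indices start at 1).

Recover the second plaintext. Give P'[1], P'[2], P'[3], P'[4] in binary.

P'[1] = 0b1000, P'[2] = 0b0101, P'[3] = 0b1110, P'[4] = 0b0000

In OFB with a reused IV, both messages share the same keystream S_i, so C_i ⊕ C'_i = P_i ⊕ P'_i and thus P'_i = P_i ⊕ C_i ⊕ C'_i.
P'[1]: 0b0011 ⊕ 0b0000 ⊕ 0b1011 = 0b1000.
P'[2]: 0b1011 ⊕ 0b0000 ⊕ 0b1110 = 0b0101.
P'[3]: 0b1010 ⊕ 0b0101 ⊕ 0b0001 = 0b1110.
P'[4]: 0b0010 ⊕ 0b1111 ⊕ 0b1101 = 0b0000.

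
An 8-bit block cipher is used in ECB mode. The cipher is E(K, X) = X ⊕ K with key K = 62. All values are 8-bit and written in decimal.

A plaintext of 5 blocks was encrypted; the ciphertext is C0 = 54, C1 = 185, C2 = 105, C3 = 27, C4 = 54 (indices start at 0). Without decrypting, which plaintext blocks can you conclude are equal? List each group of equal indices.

ECB encrypts each block independently with the same key, so equal ciphertext blocks imply equal plaintext blocks.
C0 = C4 = 54, so P0 = P4.

P0 = P4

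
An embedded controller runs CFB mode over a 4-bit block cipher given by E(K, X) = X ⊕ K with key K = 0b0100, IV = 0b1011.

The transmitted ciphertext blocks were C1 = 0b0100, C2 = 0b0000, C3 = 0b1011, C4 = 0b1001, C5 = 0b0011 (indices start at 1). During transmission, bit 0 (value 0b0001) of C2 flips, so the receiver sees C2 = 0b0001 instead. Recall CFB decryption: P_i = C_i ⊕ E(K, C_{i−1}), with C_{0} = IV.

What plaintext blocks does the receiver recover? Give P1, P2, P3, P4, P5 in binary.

Only C2 changed, to 0b0001. In CFB, a change in C_i flips the same bit in P_i and garbles P_{i+1}. Decrypting the received ciphertext:
P1: E(K, 0b1011) = 0b1111; 0b0100 ⊕ 0b1111 = 0b1011.
P2: E(K, 0b0100) = 0b0000; 0b0001 ⊕ 0b0000 = 0b0001.
P3: E(K, 0b0001) = 0b0101; 0b1011 ⊕ 0b0101 = 0b1110.
P4: E(K, 0b1011) = 0b1111; 0b1001 ⊕ 0b1111 = 0b0110.
P5: E(K, 0b1001) = 0b1101; 0b0011 ⊕ 0b1101 = 0b1110.
Blocks that differ from the original plaintext: P2, P3.

P1 = 0b1011, P2 = 0b0001, P3 = 0b1110, P4 = 0b0110, P5 = 0b1110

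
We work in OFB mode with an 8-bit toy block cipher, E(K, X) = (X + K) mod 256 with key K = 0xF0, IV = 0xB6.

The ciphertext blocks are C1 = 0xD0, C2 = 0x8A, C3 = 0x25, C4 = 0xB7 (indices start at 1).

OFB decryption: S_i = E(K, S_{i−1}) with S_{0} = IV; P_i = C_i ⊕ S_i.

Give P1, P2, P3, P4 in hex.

P1 = 0x76, P2 = 0x1C, P3 = 0xA3, P4 = 0xC1

P1: S = E(K, 0xB6) = 0xA6; 0xD0 ⊕ 0xA6 = 0x76.
P2: S = E(K, 0xA6) = 0x96; 0x8A ⊕ 0x96 = 0x1C.
P3: S = E(K, 0x96) = 0x86; 0x25 ⊕ 0x86 = 0xA3.
P4: S = E(K, 0x86) = 0x76; 0xB7 ⊕ 0x76 = 0xC1.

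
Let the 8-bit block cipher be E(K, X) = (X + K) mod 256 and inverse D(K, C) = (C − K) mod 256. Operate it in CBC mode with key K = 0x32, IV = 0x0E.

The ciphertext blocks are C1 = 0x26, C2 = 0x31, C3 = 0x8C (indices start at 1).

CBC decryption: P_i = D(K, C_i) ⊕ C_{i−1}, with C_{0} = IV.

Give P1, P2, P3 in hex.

P1: D(K, 0x26) = 0xF4; 0xF4 ⊕ 0x0E = 0xFA.
P2: D(K, 0x31) = 0xFF; 0xFF ⊕ 0x26 = 0xD9.
P3: D(K, 0x8C) = 0x5A; 0x5A ⊕ 0x31 = 0x6B.

P1 = 0xFA, P2 = 0xD9, P3 = 0x6B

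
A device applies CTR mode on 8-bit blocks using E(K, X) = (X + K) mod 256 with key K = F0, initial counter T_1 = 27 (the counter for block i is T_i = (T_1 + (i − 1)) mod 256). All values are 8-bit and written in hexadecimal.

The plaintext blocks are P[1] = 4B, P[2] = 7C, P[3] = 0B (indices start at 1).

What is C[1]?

C[1] = 5C

CTR encryption: S_i = E(K, T_i) where T_i is the counter for block i; C_i = P_i ⊕ S_i.
C[1]: T = 27, S = E(K, T) = 17; 4B ⊕ 17 = 5C.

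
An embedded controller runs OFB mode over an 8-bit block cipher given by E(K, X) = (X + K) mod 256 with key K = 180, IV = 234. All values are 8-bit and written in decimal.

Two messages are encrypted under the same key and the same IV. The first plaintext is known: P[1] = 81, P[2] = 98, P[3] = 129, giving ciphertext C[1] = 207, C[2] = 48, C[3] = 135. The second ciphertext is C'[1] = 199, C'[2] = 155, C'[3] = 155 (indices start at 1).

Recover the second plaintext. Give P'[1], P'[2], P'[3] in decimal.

In OFB with a reused IV, both messages share the same keystream S_i, so C_i ⊕ C'_i = P_i ⊕ P'_i and thus P'_i = P_i ⊕ C_i ⊕ C'_i.
P'[1]: 81 ⊕ 207 ⊕ 199 = 89.
P'[2]: 98 ⊕ 48 ⊕ 155 = 201.
P'[3]: 129 ⊕ 135 ⊕ 155 = 157.

P'[1] = 89, P'[2] = 201, P'[3] = 157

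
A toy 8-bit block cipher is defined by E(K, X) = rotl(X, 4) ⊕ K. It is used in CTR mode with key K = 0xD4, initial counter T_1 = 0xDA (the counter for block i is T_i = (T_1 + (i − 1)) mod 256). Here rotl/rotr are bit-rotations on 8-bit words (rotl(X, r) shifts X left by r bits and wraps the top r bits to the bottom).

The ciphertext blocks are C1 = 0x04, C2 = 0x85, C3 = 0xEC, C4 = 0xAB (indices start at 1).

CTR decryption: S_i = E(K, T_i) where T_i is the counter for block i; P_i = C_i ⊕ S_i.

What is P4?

P4: T = 0xDD, S = E(K, T) = 0x09; 0xAB ⊕ 0x09 = 0xA2.

P4 = 0xA2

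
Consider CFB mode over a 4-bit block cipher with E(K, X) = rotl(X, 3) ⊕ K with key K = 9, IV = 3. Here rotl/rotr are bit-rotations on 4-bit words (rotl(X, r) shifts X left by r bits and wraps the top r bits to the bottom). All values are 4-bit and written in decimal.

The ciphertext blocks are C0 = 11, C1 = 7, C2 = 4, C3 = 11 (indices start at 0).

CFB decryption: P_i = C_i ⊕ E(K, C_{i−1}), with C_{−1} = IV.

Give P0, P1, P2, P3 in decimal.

P0: E(K, 3) = 0; 11 ⊕ 0 = 11.
P1: E(K, 11) = 4; 7 ⊕ 4 = 3.
P2: E(K, 7) = 2; 4 ⊕ 2 = 6.
P3: E(K, 4) = 11; 11 ⊕ 11 = 0.

P0 = 11, P1 = 3, P2 = 6, P3 = 0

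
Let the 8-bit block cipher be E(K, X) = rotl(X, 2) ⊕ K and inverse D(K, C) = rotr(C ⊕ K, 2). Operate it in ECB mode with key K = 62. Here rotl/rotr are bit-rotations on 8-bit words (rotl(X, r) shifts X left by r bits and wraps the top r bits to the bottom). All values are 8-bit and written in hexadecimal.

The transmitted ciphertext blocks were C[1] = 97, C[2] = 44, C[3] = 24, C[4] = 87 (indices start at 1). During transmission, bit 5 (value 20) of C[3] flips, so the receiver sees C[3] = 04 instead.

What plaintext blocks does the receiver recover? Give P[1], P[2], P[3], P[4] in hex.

P[1] = 7D, P[2] = 89, P[3] = 99, P[4] = 79

ECB decryption: P_i = D(K, C_i).
Only C[3] changed, to 04. In ECB, a change in C_i affects only P_i. Decrypting the received ciphertext:
P[1]: D(K, 97) = 7D.
P[2]: D(K, 44) = 89.
P[3]: D(K, 04) = 99.
P[4]: D(K, 87) = 79.
Blocks that differ from the original plaintext: P[3].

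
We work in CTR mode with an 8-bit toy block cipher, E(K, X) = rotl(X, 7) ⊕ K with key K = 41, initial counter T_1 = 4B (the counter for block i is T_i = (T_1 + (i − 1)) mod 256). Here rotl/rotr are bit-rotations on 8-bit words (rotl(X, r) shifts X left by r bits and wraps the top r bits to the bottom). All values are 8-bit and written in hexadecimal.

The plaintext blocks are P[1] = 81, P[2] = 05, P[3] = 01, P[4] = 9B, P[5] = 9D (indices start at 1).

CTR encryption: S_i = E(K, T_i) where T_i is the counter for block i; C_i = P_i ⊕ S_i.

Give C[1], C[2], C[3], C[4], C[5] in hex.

C[1] = 65, C[2] = 62, C[3] = E6, C[4] = FD, C[5] = 7B

C[1]: T = 4B, S = E(K, T) = E4; 81 ⊕ E4 = 65.
C[2]: T = 4C, S = E(K, T) = 67; 05 ⊕ 67 = 62.
C[3]: T = 4D, S = E(K, T) = E7; 01 ⊕ E7 = E6.
C[4]: T = 4E, S = E(K, T) = 66; 9B ⊕ 66 = FD.
C[5]: T = 4F, S = E(K, T) = E6; 9D ⊕ E6 = 7B.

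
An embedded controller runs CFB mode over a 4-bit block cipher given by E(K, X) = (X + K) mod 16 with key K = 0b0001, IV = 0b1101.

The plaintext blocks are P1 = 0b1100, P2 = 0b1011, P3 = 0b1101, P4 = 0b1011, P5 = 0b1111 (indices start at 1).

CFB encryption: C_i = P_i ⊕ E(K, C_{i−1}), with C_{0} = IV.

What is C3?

C1: E(K, 0b1101) = 0b1110; 0b1100 ⊕ 0b1110 = 0b0010.
C2: E(K, 0b0010) = 0b0011; 0b1011 ⊕ 0b0011 = 0b1000.
C3: E(K, 0b1000) = 0b1001; 0b1101 ⊕ 0b1001 = 0b0100.

C3 = 0b0100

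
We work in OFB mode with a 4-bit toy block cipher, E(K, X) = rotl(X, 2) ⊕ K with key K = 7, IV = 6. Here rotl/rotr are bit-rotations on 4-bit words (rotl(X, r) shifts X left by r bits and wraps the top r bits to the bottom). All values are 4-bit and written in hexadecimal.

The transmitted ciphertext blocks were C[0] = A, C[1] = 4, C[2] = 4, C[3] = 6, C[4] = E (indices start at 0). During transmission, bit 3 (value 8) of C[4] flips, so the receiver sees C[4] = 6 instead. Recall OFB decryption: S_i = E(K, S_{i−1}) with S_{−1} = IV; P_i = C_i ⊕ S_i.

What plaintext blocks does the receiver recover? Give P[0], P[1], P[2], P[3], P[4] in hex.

P[0] = 4, P[1] = 8, P[2] = 0, P[3] = 0, P[4] = 8

Only C[4] changed, to 6. In OFB, a change in C_i flips the same bit in P_i only; the keystream is unaffected. Decrypting the received ciphertext:
P[0]: S = E(K, 6) = E; A ⊕ E = 4.
P[1]: S = E(K, E) = C; 4 ⊕ C = 8.
P[2]: S = E(K, C) = 4; 4 ⊕ 4 = 0.
P[3]: S = E(K, 4) = 6; 6 ⊕ 6 = 0.
P[4]: S = E(K, 6) = E; 6 ⊕ E = 8.
Blocks that differ from the original plaintext: P[4].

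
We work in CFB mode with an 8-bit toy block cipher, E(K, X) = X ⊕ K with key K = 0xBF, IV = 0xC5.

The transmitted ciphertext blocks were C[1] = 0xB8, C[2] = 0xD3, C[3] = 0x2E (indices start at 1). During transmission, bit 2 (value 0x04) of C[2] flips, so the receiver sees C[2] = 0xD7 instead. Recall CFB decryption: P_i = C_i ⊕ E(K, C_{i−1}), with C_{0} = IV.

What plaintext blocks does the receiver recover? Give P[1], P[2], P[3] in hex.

Only C[2] changed, to 0xD7. In CFB, a change in C_i flips the same bit in P_i and garbles P_{i+1}. Decrypting the received ciphertext:
P[1]: E(K, 0xC5) = 0x7A; 0xB8 ⊕ 0x7A = 0xC2.
P[2]: E(K, 0xB8) = 0x07; 0xD7 ⊕ 0x07 = 0xD0.
P[3]: E(K, 0xD7) = 0x68; 0x2E ⊕ 0x68 = 0x46.
Blocks that differ from the original plaintext: P[2], P[3].

P[1] = 0xC2, P[2] = 0xD0, P[3] = 0x46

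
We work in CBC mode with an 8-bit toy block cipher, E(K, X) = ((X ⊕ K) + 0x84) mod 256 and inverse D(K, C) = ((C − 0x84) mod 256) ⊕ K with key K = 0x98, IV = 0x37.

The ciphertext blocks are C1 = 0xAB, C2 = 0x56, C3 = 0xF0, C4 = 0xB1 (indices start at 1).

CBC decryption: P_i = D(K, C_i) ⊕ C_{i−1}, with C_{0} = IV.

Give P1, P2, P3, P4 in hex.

P1: D(K, 0xAB) = 0xBF; 0xBF ⊕ 0x37 = 0x88.
P2: D(K, 0x56) = 0x4A; 0x4A ⊕ 0xAB = 0xE1.
P3: D(K, 0xF0) = 0xF4; 0xF4 ⊕ 0x56 = 0xA2.
P4: D(K, 0xB1) = 0xB5; 0xB5 ⊕ 0xF0 = 0x45.

P1 = 0x88, P2 = 0xE1, P3 = 0xA2, P4 = 0x45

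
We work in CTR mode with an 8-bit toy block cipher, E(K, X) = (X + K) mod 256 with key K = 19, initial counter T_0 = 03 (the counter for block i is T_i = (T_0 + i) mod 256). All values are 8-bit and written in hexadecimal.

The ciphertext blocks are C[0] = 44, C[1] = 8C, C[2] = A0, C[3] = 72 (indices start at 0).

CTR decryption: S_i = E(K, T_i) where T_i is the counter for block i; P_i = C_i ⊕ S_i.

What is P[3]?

P[3] = 6D

P[3]: T = 06, S = E(K, T) = 1F; 72 ⊕ 1F = 6D.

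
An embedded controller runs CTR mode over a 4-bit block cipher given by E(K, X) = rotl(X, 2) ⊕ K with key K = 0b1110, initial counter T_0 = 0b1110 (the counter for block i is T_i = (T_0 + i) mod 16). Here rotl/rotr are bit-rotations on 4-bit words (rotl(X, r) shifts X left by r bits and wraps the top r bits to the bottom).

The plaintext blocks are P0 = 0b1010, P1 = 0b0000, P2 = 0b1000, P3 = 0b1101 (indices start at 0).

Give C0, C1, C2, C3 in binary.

C0 = 0b1111, C1 = 0b0001, C2 = 0b0110, C3 = 0b0111

CTR encryption: S_i = E(K, T_i) where T_i is the counter for block i; C_i = P_i ⊕ S_i.
C0: T = 0b1110, S = E(K, T) = 0b0101; 0b1010 ⊕ 0b0101 = 0b1111.
C1: T = 0b1111, S = E(K, T) = 0b0001; 0b0000 ⊕ 0b0001 = 0b0001.
C2: T = 0b0000, S = E(K, T) = 0b1110; 0b1000 ⊕ 0b1110 = 0b0110.
C3: T = 0b0001, S = E(K, T) = 0b1010; 0b1101 ⊕ 0b1010 = 0b0111.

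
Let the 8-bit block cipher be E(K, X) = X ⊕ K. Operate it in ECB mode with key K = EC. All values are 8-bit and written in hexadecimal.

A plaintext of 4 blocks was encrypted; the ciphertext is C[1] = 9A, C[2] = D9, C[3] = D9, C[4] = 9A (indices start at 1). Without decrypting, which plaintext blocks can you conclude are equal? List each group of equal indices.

P[1] = P[4]; P[2] = P[3]

ECB encrypts each block independently with the same key, so equal ciphertext blocks imply equal plaintext blocks.
C[1] = C[4] = 9A, so P[1] = P[4].
C[2] = C[3] = D9, so P[2] = P[3].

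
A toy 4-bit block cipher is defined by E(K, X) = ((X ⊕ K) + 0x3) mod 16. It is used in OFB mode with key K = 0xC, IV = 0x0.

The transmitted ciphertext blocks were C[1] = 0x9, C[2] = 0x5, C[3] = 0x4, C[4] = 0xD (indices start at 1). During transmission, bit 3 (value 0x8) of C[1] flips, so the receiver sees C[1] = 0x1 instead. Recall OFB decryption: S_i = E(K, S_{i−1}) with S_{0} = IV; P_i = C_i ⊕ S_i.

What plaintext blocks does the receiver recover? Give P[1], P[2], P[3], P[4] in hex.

Only C[1] changed, to 0x1. In OFB, a change in C_i flips the same bit in P_i only; the keystream is unaffected. Decrypting the received ciphertext:
P[1]: S = E(K, 0x0) = 0xF; 0x1 ⊕ 0xF = 0xE.
P[2]: S = E(K, 0xF) = 0x6; 0x5 ⊕ 0x6 = 0x3.
P[3]: S = E(K, 0x6) = 0xD; 0x4 ⊕ 0xD = 0x9.
P[4]: S = E(K, 0xD) = 0x4; 0xD ⊕ 0x4 = 0x9.
Blocks that differ from the original plaintext: P[1].

P[1] = 0xE, P[2] = 0x3, P[3] = 0x9, P[4] = 0x9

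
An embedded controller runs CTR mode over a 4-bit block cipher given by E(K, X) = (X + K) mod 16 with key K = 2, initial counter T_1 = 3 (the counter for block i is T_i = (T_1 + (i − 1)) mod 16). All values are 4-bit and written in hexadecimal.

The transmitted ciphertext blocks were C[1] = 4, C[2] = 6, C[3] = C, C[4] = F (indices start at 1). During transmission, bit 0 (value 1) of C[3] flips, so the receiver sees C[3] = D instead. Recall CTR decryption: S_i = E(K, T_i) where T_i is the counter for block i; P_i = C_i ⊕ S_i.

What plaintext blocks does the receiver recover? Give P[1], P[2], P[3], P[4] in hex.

P[1] = 1, P[2] = 0, P[3] = A, P[4] = 7

Only C[3] changed, to D. In CTR, a change in C_i flips the same bit in P_i only; the keystream is unaffected. Decrypting the received ciphertext:
P[1]: T = 3, S = E(K, T) = 5; 4 ⊕ 5 = 1.
P[2]: T = 4, S = E(K, T) = 6; 6 ⊕ 6 = 0.
P[3]: T = 5, S = E(K, T) = 7; D ⊕ 7 = A.
P[4]: T = 6, S = E(K, T) = 8; F ⊕ 8 = 7.
Blocks that differ from the original plaintext: P[3].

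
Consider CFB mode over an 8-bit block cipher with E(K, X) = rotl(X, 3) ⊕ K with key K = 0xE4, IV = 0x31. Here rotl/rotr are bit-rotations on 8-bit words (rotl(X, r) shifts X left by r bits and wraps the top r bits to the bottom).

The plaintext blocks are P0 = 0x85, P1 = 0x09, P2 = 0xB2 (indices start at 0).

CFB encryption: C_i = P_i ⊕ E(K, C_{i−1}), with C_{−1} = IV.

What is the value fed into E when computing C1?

0xE8

C0: E(K, 0x31) = 0x6D; 0x85 ⊕ 0x6D = 0xE8.
C1: E(K, 0xE8) = 0xA3; 0x09 ⊕ 0xA3 = 0xAA.
So the input to E for block 1 is 0xE8.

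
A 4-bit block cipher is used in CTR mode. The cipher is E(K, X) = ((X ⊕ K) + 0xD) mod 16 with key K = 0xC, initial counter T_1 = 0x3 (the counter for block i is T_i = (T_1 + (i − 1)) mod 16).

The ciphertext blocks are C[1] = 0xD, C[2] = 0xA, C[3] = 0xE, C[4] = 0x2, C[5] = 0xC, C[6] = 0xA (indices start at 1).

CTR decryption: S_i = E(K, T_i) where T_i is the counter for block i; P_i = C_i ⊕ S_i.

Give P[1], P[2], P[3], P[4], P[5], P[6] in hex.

P[1] = 0x1, P[2] = 0xF, P[3] = 0x8, P[4] = 0x5, P[5] = 0x4, P[6] = 0xB

P[1]: T = 0x3, S = E(K, T) = 0xC; 0xD ⊕ 0xC = 0x1.
P[2]: T = 0x4, S = E(K, T) = 0x5; 0xA ⊕ 0x5 = 0xF.
P[3]: T = 0x5, S = E(K, T) = 0x6; 0xE ⊕ 0x6 = 0x8.
P[4]: T = 0x6, S = E(K, T) = 0x7; 0x2 ⊕ 0x7 = 0x5.
P[5]: T = 0x7, S = E(K, T) = 0x8; 0xC ⊕ 0x8 = 0x4.
P[6]: T = 0x8, S = E(K, T) = 0x1; 0xA ⊕ 0x1 = 0xB.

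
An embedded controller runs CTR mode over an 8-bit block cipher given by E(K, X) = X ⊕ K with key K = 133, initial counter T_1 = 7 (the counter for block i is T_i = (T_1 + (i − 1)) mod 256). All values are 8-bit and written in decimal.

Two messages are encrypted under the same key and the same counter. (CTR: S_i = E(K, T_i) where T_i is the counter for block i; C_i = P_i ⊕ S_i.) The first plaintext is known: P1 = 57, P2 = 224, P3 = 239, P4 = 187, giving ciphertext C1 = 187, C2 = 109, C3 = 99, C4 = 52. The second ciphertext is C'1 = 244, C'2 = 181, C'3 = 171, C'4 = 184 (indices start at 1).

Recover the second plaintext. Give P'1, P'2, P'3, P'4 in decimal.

In CTR with a reused counter, both messages share the same keystream S_i, so C_i ⊕ C'_i = P_i ⊕ P'_i and thus P'_i = P_i ⊕ C_i ⊕ C'_i.
P'1: 57 ⊕ 187 ⊕ 244 = 118.
P'2: 224 ⊕ 109 ⊕ 181 = 56.
P'3: 239 ⊕ 99 ⊕ 171 = 39.
P'4: 187 ⊕ 52 ⊕ 184 = 55.

P'1 = 118, P'2 = 56, P'3 = 39, P'4 = 55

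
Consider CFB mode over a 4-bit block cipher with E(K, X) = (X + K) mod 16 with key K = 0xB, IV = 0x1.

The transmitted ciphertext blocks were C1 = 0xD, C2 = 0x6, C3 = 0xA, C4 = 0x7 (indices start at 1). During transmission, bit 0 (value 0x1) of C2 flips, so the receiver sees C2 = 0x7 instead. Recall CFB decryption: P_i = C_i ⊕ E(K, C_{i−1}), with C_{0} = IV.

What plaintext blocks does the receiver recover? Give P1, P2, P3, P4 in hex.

P1 = 0x1, P2 = 0xF, P3 = 0x8, P4 = 0x2

Only C2 changed, to 0x7. In CFB, a change in C_i flips the same bit in P_i and garbles P_{i+1}. Decrypting the received ciphertext:
P1: E(K, 0x1) = 0xC; 0xD ⊕ 0xC = 0x1.
P2: E(K, 0xD) = 0x8; 0x7 ⊕ 0x8 = 0xF.
P3: E(K, 0x7) = 0x2; 0xA ⊕ 0x2 = 0x8.
P4: E(K, 0xA) = 0x5; 0x7 ⊕ 0x5 = 0x2.
Blocks that differ from the original plaintext: P2, P3.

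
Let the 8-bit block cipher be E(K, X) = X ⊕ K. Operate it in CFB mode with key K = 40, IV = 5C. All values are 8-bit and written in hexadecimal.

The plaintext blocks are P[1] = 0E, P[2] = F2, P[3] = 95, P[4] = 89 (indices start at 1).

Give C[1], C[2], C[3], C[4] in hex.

C[1] = 12, C[2] = A0, C[3] = 75, C[4] = BC

CFB encryption: C_i = P_i ⊕ E(K, C_{i−1}), with C_{0} = IV.
C[1]: E(K, 5C) = 1C; 0E ⊕ 1C = 12.
C[2]: E(K, 12) = 52; F2 ⊕ 52 = A0.
C[3]: E(K, A0) = E0; 95 ⊕ E0 = 75.
C[4]: E(K, 75) = 35; 89 ⊕ 35 = BC.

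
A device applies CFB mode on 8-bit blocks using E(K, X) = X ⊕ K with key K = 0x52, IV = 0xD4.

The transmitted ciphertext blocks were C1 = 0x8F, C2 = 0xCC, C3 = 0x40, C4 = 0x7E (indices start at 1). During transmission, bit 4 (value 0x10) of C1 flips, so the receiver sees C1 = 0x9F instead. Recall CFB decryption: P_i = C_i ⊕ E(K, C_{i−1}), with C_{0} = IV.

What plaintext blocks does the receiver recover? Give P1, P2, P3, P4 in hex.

P1 = 0x19, P2 = 0x01, P3 = 0xDE, P4 = 0x6C

Only C1 changed, to 0x9F. In CFB, a change in C_i flips the same bit in P_i and garbles P_{i+1}. Decrypting the received ciphertext:
P1: E(K, 0xD4) = 0x86; 0x9F ⊕ 0x86 = 0x19.
P2: E(K, 0x9F) = 0xCD; 0xCC ⊕ 0xCD = 0x01.
P3: E(K, 0xCC) = 0x9E; 0x40 ⊕ 0x9E = 0xDE.
P4: E(K, 0x40) = 0x12; 0x7E ⊕ 0x12 = 0x6C.
Blocks that differ from the original plaintext: P1, P2.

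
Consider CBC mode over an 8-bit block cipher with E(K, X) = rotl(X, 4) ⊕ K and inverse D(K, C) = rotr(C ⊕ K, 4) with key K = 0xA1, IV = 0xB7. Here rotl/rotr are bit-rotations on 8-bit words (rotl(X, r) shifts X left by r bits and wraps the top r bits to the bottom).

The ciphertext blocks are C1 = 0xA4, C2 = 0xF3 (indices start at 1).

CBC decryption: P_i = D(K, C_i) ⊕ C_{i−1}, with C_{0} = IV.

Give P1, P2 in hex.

P1 = 0xE7, P2 = 0x81

P1: D(K, 0xA4) = 0x50; 0x50 ⊕ 0xB7 = 0xE7.
P2: D(K, 0xF3) = 0x25; 0x25 ⊕ 0xA4 = 0x81.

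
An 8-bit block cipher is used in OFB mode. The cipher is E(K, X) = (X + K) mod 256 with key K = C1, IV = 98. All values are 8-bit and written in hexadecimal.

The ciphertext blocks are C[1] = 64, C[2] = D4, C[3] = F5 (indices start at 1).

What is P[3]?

OFB decryption: S_i = E(K, S_{i−1}) with S_{0} = IV; P_i = C_i ⊕ S_i.
P[1]: S = E(K, 98) = 59; 64 ⊕ 59 = 3D.
P[2]: S = E(K, 59) = 1A; D4 ⊕ 1A = CE.
P[3]: S = E(K, 1A) = DB; F5 ⊕ DB = 2E.

P[3] = 2E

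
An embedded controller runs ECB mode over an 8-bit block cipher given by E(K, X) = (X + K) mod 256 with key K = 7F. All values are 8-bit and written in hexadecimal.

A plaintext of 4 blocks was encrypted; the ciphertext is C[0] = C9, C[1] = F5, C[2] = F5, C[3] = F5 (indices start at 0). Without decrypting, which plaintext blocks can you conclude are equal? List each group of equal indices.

P[1] = P[2] = P[3]

ECB encrypts each block independently with the same key, so equal ciphertext blocks imply equal plaintext blocks.
C[1] = C[2] = C[3] = F5, so P[1] = P[2] = P[3].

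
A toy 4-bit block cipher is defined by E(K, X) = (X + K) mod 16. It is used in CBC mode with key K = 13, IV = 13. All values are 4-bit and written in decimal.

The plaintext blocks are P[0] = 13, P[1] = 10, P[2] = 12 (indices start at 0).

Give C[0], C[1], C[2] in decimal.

C[0] = 13, C[1] = 4, C[2] = 5

CBC encryption: C_i = E(K, P_i ⊕ C_{i−1}), with C_{−1} = IV.
C[0]: P[0] ⊕ 13 = 0; E(K, 0) = 13.
C[1]: P[1] ⊕ 13 = 7; E(K, 7) = 4.
C[2]: P[2] ⊕ 4 = 8; E(K, 8) = 5.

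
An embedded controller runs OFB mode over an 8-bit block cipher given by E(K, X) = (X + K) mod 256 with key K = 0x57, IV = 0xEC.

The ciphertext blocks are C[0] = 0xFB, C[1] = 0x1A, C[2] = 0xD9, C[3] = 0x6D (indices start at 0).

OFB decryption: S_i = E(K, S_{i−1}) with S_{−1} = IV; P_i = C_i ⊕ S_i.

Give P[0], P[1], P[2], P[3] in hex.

P[0] = 0xB8, P[1] = 0x80, P[2] = 0x28, P[3] = 0x25

P[0]: S = E(K, 0xEC) = 0x43; 0xFB ⊕ 0x43 = 0xB8.
P[1]: S = E(K, 0x43) = 0x9A; 0x1A ⊕ 0x9A = 0x80.
P[2]: S = E(K, 0x9A) = 0xF1; 0xD9 ⊕ 0xF1 = 0x28.
P[3]: S = E(K, 0xF1) = 0x48; 0x6D ⊕ 0x48 = 0x25.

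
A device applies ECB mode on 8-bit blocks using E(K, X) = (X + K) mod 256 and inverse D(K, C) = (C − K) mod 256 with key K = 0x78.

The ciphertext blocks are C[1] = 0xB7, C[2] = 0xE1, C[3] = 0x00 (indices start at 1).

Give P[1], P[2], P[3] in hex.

ECB decryption: P_i = D(K, C_i).
P[1]: D(K, 0xB7) = 0x3F.
P[2]: D(K, 0xE1) = 0x69.
P[3]: D(K, 0x00) = 0x88.

P[1] = 0x3F, P[2] = 0x69, P[3] = 0x88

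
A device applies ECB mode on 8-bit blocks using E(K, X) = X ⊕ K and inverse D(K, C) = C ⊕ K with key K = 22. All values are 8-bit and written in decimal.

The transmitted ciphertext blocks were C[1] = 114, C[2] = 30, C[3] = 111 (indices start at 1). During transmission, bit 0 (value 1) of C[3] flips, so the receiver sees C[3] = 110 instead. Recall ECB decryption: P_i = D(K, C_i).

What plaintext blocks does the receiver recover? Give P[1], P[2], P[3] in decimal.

P[1] = 100, P[2] = 8, P[3] = 120

Only C[3] changed, to 110. In ECB, a change in C_i affects only P_i. Decrypting the received ciphertext:
P[1]: D(K, 114) = 100.
P[2]: D(K, 30) = 8.
P[3]: D(K, 110) = 120.
Blocks that differ from the original plaintext: P[3].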